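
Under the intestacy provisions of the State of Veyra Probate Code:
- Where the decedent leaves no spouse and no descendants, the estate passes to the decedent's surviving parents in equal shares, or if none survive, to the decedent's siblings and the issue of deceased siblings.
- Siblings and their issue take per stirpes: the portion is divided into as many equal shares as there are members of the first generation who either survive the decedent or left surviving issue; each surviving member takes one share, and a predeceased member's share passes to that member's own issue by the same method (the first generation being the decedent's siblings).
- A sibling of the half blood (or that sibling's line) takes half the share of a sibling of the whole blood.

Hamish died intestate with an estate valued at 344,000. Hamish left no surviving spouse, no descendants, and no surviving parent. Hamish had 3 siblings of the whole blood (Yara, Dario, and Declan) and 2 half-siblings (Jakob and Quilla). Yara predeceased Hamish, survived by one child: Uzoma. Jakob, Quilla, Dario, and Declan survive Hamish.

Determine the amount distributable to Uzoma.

Uzoma receives 86,000.

The entire 344,000 passes to the siblings and their issue.
Counting each half-blood sibling's line as half a unit, there are 4 units in 344,000, so one unit is 86,000. Whole-blood lines (Yara, Dario, and Declan) take 86,000 each; half-blood lines (Jakob and Quilla) take 43,000 each.
Yara's share (86,000) passes entirely to Uzoma.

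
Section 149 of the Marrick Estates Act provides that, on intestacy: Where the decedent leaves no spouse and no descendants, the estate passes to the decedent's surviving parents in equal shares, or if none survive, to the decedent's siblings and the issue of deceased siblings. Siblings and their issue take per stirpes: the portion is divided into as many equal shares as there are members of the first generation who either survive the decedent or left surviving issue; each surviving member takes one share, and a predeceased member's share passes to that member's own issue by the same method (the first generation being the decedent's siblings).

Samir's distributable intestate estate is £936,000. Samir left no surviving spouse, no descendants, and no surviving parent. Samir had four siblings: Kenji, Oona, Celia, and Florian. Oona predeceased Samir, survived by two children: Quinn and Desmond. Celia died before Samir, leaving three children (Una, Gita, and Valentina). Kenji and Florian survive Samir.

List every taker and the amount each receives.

Kenji: £234,000; Quinn: £117,000; Desmond: £117,000; Una: £78,000; Gita: £78,000; Valentina: £78,000; Florian: £234,000

The entire £936,000 passes to the siblings and their issue.
That amount (£936,000) is divided into 4 shares of £234,000: Kenji and Florian each take £234,000; Oona's £234,000 share passes to Oona's issue; Celia's £234,000 share passes to Celia's issue.
Oona's share (£234,000) is divided into 2 shares of £117,000: Quinn and Desmond each take £117,000.
Celia's share (£234,000) is divided into 3 shares of £78,000: Una, Gita, and Valentina each take £78,000.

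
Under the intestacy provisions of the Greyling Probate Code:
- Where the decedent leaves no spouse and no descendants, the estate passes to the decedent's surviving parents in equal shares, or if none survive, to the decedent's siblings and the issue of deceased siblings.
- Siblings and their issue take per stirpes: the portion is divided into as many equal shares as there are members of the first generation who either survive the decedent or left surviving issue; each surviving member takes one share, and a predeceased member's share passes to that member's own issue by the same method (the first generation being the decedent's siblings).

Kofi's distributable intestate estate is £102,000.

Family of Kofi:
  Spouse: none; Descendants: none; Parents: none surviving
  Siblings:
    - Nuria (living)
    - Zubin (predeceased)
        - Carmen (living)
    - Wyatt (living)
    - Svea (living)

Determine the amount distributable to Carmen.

Carmen receives £25,500.

The entire £102,000 passes to the siblings and their issue.
That amount (£102,000) is divided into 4 shares of £25,500: Nuria, Wyatt, and Svea each take £25,500; Zubin's £25,500 share passes to Zubin's issue.
Zubin's share (£25,500) passes entirely to Carmen.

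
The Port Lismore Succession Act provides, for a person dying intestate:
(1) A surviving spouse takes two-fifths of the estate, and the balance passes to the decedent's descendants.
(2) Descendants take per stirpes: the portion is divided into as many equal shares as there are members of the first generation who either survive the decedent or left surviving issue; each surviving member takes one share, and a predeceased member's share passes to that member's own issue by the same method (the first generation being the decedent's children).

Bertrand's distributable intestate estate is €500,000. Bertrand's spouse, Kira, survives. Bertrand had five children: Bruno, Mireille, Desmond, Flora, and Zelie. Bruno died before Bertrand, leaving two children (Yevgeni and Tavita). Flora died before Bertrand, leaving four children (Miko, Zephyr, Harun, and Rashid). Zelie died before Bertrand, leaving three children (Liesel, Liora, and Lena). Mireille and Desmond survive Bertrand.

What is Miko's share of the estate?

Miko receives €15,000.

Kira takes two-fifths of €500,000 = €200,000. The remaining €300,000 passes to the descendants.
The descendants' portion (€300,000) is divided into 5 shares of €60,000: Mireille and Desmond each take €60,000; Bruno's €60,000 share passes to Bruno's issue; Flora's €60,000 share passes to Flora's issue; Zelie's €60,000 share passes to Zelie's issue.
Bruno's share (€60,000) is divided into 2 shares of €30,000: Yevgeni and Tavita each take €30,000.
Flora's share (€60,000) is divided into 4 shares of €15,000: Miko, Zephyr, Harun, and Rashid each take €15,000.
Zelie's share (€60,000) is divided into 3 shares of €20,000: Liesel, Liora, and Lena each take €20,000.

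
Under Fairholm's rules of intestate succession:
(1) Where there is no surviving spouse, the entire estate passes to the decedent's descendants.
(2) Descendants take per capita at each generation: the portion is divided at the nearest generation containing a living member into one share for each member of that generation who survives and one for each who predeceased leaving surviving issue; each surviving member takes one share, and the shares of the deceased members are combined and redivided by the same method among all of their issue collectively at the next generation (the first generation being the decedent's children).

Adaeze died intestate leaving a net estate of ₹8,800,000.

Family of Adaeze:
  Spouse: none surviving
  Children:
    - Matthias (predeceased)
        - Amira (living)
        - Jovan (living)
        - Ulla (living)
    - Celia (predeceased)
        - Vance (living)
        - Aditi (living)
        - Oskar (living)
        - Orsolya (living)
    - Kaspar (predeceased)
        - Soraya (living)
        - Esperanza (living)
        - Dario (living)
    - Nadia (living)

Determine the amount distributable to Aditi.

The entire ₹8,800,000 passes to the descendants.
That amount (₹8,800,000) is divided at the children's generation into 4 shares of ₹2,200,000. Nadia takes ₹2,200,000. The 3 shares of the deceased (Matthias, Celia, and Kaspar) are combined into a pool of ₹6,600,000.
That pool (₹6,600,000) is divided at the grandchildren's generation equally among Amira, Jovan, Ulla, Vance, Aditi, Oskar, Orsolya, Soraya, Esperanza, and Dario: ₹660,000 each.

Aditi receives ₹660,000.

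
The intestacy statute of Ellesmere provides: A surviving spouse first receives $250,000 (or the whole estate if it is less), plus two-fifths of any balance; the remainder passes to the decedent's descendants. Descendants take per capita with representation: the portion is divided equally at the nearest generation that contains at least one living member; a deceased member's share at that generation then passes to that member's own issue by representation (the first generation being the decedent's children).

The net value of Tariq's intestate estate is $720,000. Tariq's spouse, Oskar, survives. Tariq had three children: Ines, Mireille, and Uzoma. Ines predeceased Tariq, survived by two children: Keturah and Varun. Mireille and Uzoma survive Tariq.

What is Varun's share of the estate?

Varun receives $47,000.

Oskar first takes $250,000, leaving a balance of $470,000. Oskar then takes two-fifths of the balance ($188,000), for a total of $438,000. The remaining $282,000 passes to the descendants.
The descendants' portion ($282,000) is divided into 3 shares of $94,000: Mireille and Uzoma each take $94,000; Ines's $94,000 share passes to Ines's issue.
Ines's share ($94,000) is divided into 2 shares of $47,000: Keturah and Varun each take $47,000.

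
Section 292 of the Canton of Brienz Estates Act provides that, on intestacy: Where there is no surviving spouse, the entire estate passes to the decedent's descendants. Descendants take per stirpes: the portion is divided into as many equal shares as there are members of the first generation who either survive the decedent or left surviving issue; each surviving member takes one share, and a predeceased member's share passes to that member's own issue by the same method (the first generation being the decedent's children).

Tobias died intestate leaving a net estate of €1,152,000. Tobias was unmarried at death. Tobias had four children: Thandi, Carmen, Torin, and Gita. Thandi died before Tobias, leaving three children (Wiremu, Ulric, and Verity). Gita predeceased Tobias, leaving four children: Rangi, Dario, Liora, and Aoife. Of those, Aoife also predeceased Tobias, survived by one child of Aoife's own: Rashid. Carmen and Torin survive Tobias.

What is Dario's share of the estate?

The entire €1,152,000 passes to the descendants.
That amount (€1,152,000) is divided into 4 shares of €288,000: Carmen and Torin each take €288,000; Thandi's €288,000 share passes to Thandi's issue; Gita's €288,000 share passes to Gita's issue.
Thandi's share (€288,000) is divided into 3 shares of €96,000: Wiremu, Ulric, and Verity each take €96,000.
Gita's share (€288,000) is divided into 4 shares of €72,000: Rangi, Dario, and Liora each take €72,000; Aoife's €72,000 share passes to Aoife's issue.
Aoife's share (€72,000) passes entirely to Rashid.

Dario receives €72,000.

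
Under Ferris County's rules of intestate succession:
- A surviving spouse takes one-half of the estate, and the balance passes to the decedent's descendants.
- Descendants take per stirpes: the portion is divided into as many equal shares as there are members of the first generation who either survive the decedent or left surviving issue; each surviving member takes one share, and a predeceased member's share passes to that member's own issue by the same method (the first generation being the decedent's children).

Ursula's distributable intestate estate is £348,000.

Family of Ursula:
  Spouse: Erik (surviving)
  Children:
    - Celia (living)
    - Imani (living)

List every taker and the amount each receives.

Erik takes one-half of £348,000 = £174,000. The remaining £174,000 passes to the descendants.
The descendants' portion (£174,000) is divided into 2 shares of £87,000: Celia and Imani each take £87,000.

Erik: £174,000; Celia: £87,000; Imani: £87,000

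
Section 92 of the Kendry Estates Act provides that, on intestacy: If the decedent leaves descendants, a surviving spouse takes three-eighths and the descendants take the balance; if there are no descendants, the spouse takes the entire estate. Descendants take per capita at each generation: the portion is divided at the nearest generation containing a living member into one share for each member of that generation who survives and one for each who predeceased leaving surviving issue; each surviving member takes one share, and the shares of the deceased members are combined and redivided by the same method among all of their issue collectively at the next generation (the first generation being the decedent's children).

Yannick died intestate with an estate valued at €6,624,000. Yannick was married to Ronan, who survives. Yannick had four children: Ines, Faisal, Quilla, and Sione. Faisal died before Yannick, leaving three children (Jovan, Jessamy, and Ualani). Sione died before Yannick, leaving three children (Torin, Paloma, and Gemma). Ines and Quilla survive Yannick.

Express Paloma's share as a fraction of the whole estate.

Ronan takes three-eighths of €6,624,000 = €2,484,000. The remaining €4,140,000 passes to the descendants.
The descendants' portion (€4,140,000) is divided at the children's generation into 4 shares of €1,035,000. Ines and Quilla each take €1,035,000. The 2 shares of the deceased (Faisal and Sione) are combined into a pool of €2,070,000.
That pool (€2,070,000) is divided at the grandchildren's generation equally among Jovan, Jessamy, Ualani, Torin, Paloma, and Gemma: €345,000 each.

Paloma receives 5/96 of the estate.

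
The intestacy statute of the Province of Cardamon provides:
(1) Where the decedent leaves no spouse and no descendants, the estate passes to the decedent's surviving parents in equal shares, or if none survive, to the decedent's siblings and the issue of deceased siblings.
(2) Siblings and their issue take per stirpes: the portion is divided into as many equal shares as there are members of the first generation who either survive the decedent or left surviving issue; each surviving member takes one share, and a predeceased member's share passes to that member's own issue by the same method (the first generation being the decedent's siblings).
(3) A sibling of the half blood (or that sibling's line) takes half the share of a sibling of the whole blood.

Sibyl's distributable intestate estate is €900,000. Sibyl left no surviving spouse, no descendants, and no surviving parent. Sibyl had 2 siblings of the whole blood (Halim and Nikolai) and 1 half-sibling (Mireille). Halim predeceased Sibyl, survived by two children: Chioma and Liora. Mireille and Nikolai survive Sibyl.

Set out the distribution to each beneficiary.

Chioma: €180,000; Liora: €180,000; Mireille: €180,000; Nikolai: €360,000

The entire €900,000 passes to the siblings and their issue.
Counting each half-blood sibling's line as half a unit, there are 5/2 units in €900,000, so one unit is €360,000. Whole-blood lines (Halim and Nikolai) take €360,000 each; half-blood lines (Mireille) take €180,000 each.
Halim's share (€360,000) is divided into 2 shares of €180,000: Chioma and Liora each take €180,000.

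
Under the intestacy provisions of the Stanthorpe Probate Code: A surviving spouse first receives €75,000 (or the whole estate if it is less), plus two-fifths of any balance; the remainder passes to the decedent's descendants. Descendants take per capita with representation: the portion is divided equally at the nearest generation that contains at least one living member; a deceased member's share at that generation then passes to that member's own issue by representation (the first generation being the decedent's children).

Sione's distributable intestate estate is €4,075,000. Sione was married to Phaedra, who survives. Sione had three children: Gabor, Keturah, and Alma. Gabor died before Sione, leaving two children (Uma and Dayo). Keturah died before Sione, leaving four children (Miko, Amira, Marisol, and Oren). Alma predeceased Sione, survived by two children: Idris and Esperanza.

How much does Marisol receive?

Phaedra first takes €75,000, leaving a balance of €4,000,000. Phaedra then takes two-fifths of the balance (€1,600,000), for a total of €1,675,000. The remaining €2,400,000 passes to the descendants.
No child survives, so the initial division is made at the grandchildren's generation.
The descendants' portion (€2,400,000) is divided into 8 shares of €300,000: Uma, Dayo, Miko, Amira, Marisol, Oren, Idris, and Esperanza each take €300,000.

Marisol receives €300,000.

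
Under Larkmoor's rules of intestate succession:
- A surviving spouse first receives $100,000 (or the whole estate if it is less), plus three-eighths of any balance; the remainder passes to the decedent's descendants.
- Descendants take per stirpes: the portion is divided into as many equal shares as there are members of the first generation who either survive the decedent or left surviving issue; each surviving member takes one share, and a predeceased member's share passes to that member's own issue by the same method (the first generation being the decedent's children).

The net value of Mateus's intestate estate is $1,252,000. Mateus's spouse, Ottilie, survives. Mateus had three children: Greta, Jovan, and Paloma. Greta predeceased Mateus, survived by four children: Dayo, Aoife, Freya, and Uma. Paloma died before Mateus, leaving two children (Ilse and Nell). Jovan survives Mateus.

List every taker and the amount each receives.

Ottilie: $532,000; Dayo: $60,000; Aoife: $60,000; Freya: $60,000; Uma: $60,000; Jovan: $240,000; Ilse: $120,000; Nell: $120,000

Ottilie first takes $100,000, leaving a balance of $1,152,000. Ottilie then takes three-eighths of the balance ($432,000), for a total of $532,000. The remaining $720,000 passes to the descendants.
The descendants' portion ($720,000) is divided into 3 shares of $240,000: Jovan takes $240,000; Greta's $240,000 share passes to Greta's issue; Paloma's $240,000 share passes to Paloma's issue.
Greta's share ($240,000) is divided into 4 shares of $60,000: Dayo, Aoife, Freya, and Uma each take $60,000.
Paloma's share ($240,000) is divided into 2 shares of $120,000: Ilse and Nell each take $120,000.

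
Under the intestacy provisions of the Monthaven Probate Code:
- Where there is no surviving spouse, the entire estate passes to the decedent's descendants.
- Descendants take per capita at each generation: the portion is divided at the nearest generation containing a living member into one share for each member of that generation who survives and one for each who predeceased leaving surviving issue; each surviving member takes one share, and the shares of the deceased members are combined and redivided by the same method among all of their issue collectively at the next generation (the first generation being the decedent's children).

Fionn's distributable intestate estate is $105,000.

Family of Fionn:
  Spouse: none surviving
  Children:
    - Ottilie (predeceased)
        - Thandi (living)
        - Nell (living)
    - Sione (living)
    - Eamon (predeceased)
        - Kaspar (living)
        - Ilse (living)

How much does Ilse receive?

The entire $105,000 passes to the descendants.
That amount ($105,000) is divided at the children's generation into 3 shares of $35,000. Sione takes $35,000. The 2 shares of the deceased (Ottilie and Eamon) are combined into a pool of $70,000.
That pool ($70,000) is divided at the grandchildren's generation equally among Thandi, Nell, Kaspar, and Ilse: $17,500 each.

Ilse receives $17,500.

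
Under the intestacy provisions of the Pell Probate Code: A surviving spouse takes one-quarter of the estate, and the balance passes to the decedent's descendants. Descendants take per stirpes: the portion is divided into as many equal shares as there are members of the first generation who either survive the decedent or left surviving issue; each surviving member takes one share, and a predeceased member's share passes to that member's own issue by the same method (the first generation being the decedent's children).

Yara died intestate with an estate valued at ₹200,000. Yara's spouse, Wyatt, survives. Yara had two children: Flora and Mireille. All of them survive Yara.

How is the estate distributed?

Wyatt takes one-quarter of ₹200,000 = ₹50,000. The remaining ₹150,000 passes to the descendants.
The descendants' portion (₹150,000) is divided into 2 shares of ₹75,000: Flora and Mireille each take ₹75,000.

Wyatt: ₹50,000; Flora: ₹75,000; Mireille: ₹75,000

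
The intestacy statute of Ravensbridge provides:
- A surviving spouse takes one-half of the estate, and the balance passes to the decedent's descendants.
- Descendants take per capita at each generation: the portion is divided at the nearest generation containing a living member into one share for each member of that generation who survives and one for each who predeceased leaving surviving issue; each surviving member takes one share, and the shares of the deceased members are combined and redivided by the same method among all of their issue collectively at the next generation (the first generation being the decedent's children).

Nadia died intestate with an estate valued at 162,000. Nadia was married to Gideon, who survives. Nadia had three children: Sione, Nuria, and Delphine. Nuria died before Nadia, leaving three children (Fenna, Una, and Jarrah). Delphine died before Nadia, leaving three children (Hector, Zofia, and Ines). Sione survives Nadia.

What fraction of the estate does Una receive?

Una receives 1/18 of the estate.

Gideon takes one-half of 162,000 = 81,000. The remaining 81,000 passes to the descendants.
The descendants' portion (81,000) is divided at the children's generation into 3 shares of 27,000. Sione takes 27,000. The 2 shares of the deceased (Nuria and Delphine) are combined into a pool of 54,000.
That pool (54,000) is divided at the grandchildren's generation equally among Fenna, Una, Jarrah, Hector, Zofia, and Ines: 9,000 each.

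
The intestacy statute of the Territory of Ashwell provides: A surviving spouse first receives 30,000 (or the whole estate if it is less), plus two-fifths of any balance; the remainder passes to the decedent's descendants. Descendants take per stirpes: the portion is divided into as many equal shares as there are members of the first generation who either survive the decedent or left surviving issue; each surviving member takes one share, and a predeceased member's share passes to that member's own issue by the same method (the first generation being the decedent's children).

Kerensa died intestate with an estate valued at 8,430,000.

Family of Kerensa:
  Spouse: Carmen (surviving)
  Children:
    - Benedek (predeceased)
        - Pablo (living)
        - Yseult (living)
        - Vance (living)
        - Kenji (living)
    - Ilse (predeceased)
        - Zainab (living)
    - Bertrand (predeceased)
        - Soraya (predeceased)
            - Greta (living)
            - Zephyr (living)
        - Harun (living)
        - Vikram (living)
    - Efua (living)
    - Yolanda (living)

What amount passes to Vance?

Vance receives 252,000.

Carmen first takes 30,000, leaving a balance of 8,400,000. Carmen then takes two-fifths of the balance (3,360,000), for a total of 3,390,000. The remaining 5,040,000 passes to the descendants.
The descendants' portion (5,040,000) is divided into 5 shares of 1,008,000: Efua and Yolanda each take 1,008,000; Benedek's 1,008,000 share passes to Benedek's issue; Ilse's 1,008,000 share passes to Ilse's issue; Bertrand's 1,008,000 share passes to Bertrand's issue.
Benedek's share (1,008,000) is divided into 4 shares of 252,000: Pablo, Yseult, Vance, and Kenji each take 252,000.
Ilse's share (1,008,000) passes entirely to Zainab.
Bertrand's share (1,008,000) is divided into 3 shares of 336,000: Harun and Vikram each take 336,000; Soraya's 336,000 share passes to Soraya's issue.
Soraya's share (336,000) is divided into 2 shares of 168,000: Greta and Zephyr each take 168,000.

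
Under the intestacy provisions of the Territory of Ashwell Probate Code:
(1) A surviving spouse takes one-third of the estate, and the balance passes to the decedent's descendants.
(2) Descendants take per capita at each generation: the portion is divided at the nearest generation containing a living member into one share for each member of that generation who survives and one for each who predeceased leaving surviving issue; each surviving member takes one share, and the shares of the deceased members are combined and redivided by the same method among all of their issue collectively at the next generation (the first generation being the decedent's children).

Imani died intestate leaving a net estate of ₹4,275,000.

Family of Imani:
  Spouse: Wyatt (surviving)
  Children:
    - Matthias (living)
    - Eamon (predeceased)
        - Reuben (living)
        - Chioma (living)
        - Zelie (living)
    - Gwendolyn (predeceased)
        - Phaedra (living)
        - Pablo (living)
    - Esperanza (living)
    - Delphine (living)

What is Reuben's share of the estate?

Reuben receives ₹228,000.

Wyatt takes one-third of ₹4,275,000 = ₹1,425,000. The remaining ₹2,850,000 passes to the descendants.
The descendants' portion (₹2,850,000) is divided at the children's generation into 5 shares of ₹570,000. Matthias, Esperanza, and Delphine each take ₹570,000. The 2 shares of the deceased (Eamon and Gwendolyn) are combined into a pool of ₹1,140,000.
That pool (₹1,140,000) is divided at the grandchildren's generation equally among Reuben, Chioma, Zelie, Phaedra, and Pablo: ₹228,000 each.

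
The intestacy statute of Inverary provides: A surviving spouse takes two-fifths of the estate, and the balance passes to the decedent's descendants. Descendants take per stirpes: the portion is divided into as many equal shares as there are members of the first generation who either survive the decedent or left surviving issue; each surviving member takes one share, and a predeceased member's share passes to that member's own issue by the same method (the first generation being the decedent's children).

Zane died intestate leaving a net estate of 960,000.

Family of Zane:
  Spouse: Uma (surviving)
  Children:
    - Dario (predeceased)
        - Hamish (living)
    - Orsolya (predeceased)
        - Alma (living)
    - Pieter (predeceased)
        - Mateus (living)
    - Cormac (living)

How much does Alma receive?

Uma takes two-fifths of 960,000 = 384,000. The remaining 576,000 passes to the descendants.
The descendants' portion (576,000) is divided into 4 shares of 144,000: Cormac takes 144,000; Dario's 144,000 share passes to Dario's issue; Orsolya's 144,000 share passes to Orsolya's issue; Pieter's 144,000 share passes to Pieter's issue.
Dario's share (144,000) passes entirely to Hamish.
Orsolya's share (144,000) passes entirely to Alma.
Pieter's share (144,000) passes entirely to Mateus.

Alma receives 144,000.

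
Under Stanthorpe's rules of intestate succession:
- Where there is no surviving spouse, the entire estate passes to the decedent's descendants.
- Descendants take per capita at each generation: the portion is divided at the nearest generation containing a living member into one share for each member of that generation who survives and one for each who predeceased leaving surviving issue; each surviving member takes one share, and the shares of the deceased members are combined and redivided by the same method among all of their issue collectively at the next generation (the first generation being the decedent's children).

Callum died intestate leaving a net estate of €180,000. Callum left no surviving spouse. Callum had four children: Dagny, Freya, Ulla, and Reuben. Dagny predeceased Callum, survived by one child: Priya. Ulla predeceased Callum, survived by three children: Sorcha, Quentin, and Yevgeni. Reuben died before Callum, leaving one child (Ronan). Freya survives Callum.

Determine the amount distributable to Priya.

The entire €180,000 passes to the descendants.
That amount (€180,000) is divided at the children's generation into 4 shares of €45,000. Freya takes €45,000. The 3 shares of the deceased (Dagny, Ulla, and Reuben) are combined into a pool of €135,000.
That pool (€135,000) is divided at the grandchildren's generation equally among Priya, Sorcha, Quentin, Yevgeni, and Ronan: €27,000 each.

Priya receives €27,000.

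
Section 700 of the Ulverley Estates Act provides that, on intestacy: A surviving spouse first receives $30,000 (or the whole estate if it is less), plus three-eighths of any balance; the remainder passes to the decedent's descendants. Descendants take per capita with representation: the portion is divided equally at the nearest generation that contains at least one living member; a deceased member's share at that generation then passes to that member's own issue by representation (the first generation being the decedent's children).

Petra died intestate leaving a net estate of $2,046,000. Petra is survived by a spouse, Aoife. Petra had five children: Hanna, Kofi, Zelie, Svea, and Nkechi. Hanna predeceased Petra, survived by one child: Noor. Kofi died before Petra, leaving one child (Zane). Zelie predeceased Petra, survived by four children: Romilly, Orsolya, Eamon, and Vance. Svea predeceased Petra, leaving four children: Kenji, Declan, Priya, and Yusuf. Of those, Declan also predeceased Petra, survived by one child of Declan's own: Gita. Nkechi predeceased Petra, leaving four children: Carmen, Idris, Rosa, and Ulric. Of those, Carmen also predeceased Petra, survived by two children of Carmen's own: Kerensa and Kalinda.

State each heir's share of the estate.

Aoife first takes $30,000, leaving a balance of $2,016,000. Aoife then takes three-eighths of the balance ($756,000), for a total of $786,000. The remaining $1,260,000 passes to the descendants.
No child survives, so the initial division is made at the grandchildren's generation.
The descendants' portion ($1,260,000) is divided into 14 shares of $90,000: Noor, Zane, Romilly, Orsolya, Eamon, Vance, Kenji, Priya, Yusuf, Idris, Rosa, and Ulric each take $90,000; Declan's $90,000 share passes to Declan's issue; Carmen's $90,000 share passes to Carmen's issue.
Declan's share ($90,000) passes entirely to Gita.
Carmen's share ($90,000) is divided into 2 shares of $45,000: Kerensa and Kalinda each take $45,000.

Aoife: $786,000; Noor: $90,000; Zane: $90,000; Romilly: $90,000; Orsolya: $90,000; Eamon: $90,000; Vance: $90,000; Kenji: $90,000; Gita: $90,000; Priya: $90,000; Yusuf: $90,000; Kerensa: $45,000; Kalinda: $45,000; Idris: $90,000; Rosa: $90,000; Ulric: $90,000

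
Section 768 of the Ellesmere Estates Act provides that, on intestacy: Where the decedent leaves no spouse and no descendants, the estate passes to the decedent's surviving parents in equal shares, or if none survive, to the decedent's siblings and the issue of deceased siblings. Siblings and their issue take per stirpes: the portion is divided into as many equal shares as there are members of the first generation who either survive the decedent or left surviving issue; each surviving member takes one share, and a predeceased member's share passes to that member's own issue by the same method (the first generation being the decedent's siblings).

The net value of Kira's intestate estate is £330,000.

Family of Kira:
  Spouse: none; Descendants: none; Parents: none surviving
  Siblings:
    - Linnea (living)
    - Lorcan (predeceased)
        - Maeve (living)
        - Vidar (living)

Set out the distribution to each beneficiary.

The entire £330,000 passes to the siblings and their issue.
That amount (£330,000) is divided into 2 shares of £165,000: Linnea takes £165,000; Lorcan's £165,000 share passes to Lorcan's issue.
Lorcan's share (£165,000) is divided into 2 shares of £82,500: Maeve and Vidar each take £82,500.

Linnea: £165,000; Maeve: £82,500; Vidar: £82,500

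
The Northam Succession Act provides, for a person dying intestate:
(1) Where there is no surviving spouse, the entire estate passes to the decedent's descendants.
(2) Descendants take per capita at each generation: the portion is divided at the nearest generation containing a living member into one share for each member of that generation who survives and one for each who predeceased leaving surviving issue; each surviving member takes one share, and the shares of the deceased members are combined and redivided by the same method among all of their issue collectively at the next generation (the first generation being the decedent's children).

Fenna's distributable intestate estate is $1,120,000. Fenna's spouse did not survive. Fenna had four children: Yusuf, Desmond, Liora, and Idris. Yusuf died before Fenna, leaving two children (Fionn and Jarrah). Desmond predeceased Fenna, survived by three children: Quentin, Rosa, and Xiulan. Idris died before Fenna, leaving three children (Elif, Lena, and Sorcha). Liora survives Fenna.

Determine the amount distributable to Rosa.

Rosa receives $105,000.

The entire $1,120,000 passes to the descendants.
That amount ($1,120,000) is divided at the children's generation into 4 shares of $280,000. Liora takes $280,000. The 3 shares of the deceased (Yusuf, Desmond, and Idris) are combined into a pool of $840,000.
That pool ($840,000) is divided at the grandchildren's generation equally among Fionn, Jarrah, Quentin, Rosa, Xiulan, Elif, Lena, and Sorcha: $105,000 each.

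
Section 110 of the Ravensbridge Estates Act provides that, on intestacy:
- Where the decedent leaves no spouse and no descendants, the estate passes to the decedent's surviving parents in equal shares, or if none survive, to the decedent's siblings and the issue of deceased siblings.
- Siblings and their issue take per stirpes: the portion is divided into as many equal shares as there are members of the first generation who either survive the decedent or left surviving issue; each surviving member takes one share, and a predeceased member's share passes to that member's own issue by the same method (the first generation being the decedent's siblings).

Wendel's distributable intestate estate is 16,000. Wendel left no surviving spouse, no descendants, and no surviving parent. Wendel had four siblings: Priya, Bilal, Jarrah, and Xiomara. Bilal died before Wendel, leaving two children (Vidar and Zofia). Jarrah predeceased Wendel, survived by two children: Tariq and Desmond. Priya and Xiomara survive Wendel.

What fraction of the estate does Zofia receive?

Zofia receives 1/8 of the estate.

The entire 16,000 passes to the siblings and their issue.
That amount (16,000) is divided into 4 shares of 4,000: Priya and Xiomara each take 4,000; Bilal's 4,000 share passes to Bilal's issue; Jarrah's 4,000 share passes to Jarrah's issue.
Bilal's share (4,000) is divided into 2 shares of 2,000: Vidar and Zofia each take 2,000.
Jarrah's share (4,000) is divided into 2 shares of 2,000: Tariq and Desmond each take 2,000.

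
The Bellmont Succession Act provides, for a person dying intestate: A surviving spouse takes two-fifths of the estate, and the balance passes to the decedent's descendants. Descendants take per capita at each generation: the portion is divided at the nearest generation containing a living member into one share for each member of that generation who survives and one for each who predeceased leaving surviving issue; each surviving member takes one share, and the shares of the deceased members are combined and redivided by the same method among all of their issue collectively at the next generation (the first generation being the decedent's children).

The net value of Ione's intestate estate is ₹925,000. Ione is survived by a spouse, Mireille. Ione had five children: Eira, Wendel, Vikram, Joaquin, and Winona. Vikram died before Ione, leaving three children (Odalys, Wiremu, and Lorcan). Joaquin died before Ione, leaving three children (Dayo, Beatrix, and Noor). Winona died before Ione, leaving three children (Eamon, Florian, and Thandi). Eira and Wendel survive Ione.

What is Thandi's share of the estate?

Thandi receives ₹37,000.

Mireille takes two-fifths of ₹925,000 = ₹370,000. The remaining ₹555,000 passes to the descendants.
The descendants' portion (₹555,000) is divided at the children's generation into 5 shares of ₹111,000. Eira and Wendel each take ₹111,000. The 3 shares of the deceased (Vikram, Joaquin, and Winona) are combined into a pool of ₹333,000.
That pool (₹333,000) is divided at the grandchildren's generation equally among Odalys, Wiremu, Lorcan, Dayo, Beatrix, Noor, Eamon, Florian, and Thandi: ₹37,000 each.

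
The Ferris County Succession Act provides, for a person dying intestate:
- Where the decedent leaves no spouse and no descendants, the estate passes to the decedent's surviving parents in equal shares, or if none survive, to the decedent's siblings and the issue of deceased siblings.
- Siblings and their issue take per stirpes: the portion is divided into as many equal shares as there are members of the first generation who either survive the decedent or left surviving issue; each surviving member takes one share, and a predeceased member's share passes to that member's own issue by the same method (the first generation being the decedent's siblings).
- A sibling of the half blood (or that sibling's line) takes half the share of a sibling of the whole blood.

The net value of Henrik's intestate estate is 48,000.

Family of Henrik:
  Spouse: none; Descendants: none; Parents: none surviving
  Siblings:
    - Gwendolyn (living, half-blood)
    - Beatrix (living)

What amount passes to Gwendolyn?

Gwendolyn receives 16,000.

The entire 48,000 passes to the siblings and their issue.
Counting each half-blood sibling's line as half a unit, there are 3/2 units in 48,000, so one unit is 32,000. Whole-blood lines (Beatrix) take 32,000 each; half-blood lines (Gwendolyn) take 16,000 each.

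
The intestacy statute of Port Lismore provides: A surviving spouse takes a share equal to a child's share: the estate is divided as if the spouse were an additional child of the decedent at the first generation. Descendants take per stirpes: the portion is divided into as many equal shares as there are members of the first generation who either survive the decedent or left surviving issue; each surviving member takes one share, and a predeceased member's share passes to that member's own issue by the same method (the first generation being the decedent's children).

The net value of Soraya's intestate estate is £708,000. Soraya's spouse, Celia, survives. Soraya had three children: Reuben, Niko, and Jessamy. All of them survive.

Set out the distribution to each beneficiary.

The spouse counts as an additional share at the children's level, so there are 4 primary shares of £177,000. Celia takes one such share (£177,000).
The children's combined portion (£531,000) is divided into 3 shares of £177,000: Reuben, Niko, and Jessamy each take £177,000.

Celia: £177,000; Reuben: £177,000; Niko: £177,000; Jessamy: £177,000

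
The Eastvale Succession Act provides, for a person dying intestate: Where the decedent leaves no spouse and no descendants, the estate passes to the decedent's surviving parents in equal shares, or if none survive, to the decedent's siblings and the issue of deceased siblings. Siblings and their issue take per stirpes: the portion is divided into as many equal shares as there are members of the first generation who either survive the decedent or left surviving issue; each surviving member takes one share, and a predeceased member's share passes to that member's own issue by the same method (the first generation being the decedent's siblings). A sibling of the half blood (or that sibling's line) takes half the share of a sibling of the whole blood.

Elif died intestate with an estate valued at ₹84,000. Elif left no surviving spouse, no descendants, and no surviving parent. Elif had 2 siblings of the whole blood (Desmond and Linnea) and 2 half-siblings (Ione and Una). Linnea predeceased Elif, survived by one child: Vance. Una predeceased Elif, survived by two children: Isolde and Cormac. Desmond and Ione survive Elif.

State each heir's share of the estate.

Desmond: ₹28,000; Ione: ₹14,000; Vance: ₹28,000; Isolde: ₹7,000; Cormac: ₹7,000

The entire ₹84,000 passes to the siblings and their issue.
Counting each half-blood sibling's line as half a unit, there are 3 units in ₹84,000, so one unit is ₹28,000. Whole-blood lines (Desmond and Linnea) take ₹28,000 each; half-blood lines (Ione and Una) take ₹14,000 each.
Linnea's share (₹28,000) passes entirely to Vance.
Una's share (₹14,000) is divided into 2 shares of ₹7,000: Isolde and Cormac each take ₹7,000.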